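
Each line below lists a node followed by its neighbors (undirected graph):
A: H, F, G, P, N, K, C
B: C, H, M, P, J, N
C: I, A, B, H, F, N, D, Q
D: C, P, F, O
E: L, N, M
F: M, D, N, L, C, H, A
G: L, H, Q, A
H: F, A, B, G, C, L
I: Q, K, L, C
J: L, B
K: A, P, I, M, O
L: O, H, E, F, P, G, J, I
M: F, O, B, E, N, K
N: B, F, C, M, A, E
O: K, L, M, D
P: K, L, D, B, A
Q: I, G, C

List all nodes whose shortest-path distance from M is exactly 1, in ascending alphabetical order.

Level 0: M
Level 1: B, E, F, K, N, O
Level 2: A, C, D, H, I, J, L, P
Level 3: G, Q

B, E, F, K, N, O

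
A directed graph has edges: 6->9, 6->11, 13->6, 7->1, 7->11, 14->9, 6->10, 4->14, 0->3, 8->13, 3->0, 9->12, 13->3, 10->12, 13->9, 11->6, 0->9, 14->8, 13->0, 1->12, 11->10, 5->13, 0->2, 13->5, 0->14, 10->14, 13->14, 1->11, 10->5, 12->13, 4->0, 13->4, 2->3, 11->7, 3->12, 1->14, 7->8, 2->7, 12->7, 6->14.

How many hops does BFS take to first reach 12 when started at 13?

2

Level 0: 13
Level 1: 0, 3, 4, 5, 6, 9, 14
Level 2: 2, 8, 10, 11, 12
Level 3: 7
Level 4: 1
12 first appears at level 2.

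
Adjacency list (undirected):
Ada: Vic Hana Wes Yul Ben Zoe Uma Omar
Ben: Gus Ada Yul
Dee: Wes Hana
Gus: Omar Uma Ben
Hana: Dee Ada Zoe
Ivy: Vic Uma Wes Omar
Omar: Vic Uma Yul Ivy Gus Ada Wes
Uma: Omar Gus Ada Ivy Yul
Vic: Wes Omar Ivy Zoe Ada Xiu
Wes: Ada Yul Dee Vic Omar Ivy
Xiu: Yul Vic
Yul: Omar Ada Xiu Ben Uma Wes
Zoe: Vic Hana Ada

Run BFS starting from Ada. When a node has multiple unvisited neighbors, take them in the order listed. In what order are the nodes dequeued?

Ada Vic Hana Wes Yul Ben Zoe Uma Omar Ivy Xiu Dee Gus

Visit Ada; enqueue Vic, Hana, Wes, Yul, Ben, Zoe, Uma, Omar → queue [Vic, Hana, Wes, Yul, Ben, Zoe, Uma, Omar]
Visit Vic; enqueue Ivy, Xiu → queue [Hana, Wes, Yul, Ben, Zoe, Uma, Omar, Ivy, Xiu]
Visit Hana; enqueue Dee → queue [Wes, Yul, Ben, Zoe, Uma, Omar, Ivy, Xiu, Dee]
Visit Wes → queue [Yul, Ben, Zoe, Uma, Omar, Ivy, Xiu, Dee]
Visit Yul → queue [Ben, Zoe, Uma, Omar, Ivy, Xiu, Dee]
Visit Ben; enqueue Gus → queue [Zoe, Uma, Omar, Ivy, Xiu, Dee, Gus]
Visit Zoe → queue [Uma, Omar, Ivy, Xiu, Dee, Gus]
Visit Uma → queue [Omar, Ivy, Xiu, Dee, Gus]
Visit Omar → queue [Ivy, Xiu, Dee, Gus]
Visit Ivy → queue [Xiu, Dee, Gus]
Visit Xiu → queue [Dee, Gus]
Visit Dee → queue [Gus]
Visit Gus → queue []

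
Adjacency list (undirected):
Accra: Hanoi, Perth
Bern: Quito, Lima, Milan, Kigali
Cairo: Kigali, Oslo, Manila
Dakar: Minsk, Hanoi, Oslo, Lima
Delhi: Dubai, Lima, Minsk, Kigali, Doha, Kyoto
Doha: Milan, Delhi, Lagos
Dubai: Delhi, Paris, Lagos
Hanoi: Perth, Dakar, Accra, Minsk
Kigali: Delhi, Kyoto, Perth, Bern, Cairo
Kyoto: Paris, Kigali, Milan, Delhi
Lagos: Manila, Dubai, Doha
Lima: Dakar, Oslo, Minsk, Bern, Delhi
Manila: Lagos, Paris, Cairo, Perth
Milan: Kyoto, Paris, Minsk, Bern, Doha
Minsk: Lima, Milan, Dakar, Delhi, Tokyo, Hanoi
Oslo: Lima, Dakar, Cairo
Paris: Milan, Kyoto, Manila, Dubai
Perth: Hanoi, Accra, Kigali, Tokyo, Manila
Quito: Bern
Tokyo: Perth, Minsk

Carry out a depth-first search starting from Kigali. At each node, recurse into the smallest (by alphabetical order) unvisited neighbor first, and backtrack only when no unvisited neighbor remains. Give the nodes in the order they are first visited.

Visit Kigali
Kigali → Bern
Bern → Lima
Lima → Dakar
Dakar → Hanoi
Hanoi → Accra
Accra → Perth
Perth → Manila
Manila → Cairo
Cairo → Oslo
Manila → Lagos
Lagos → Doha
Doha → Delhi
Delhi → Dubai
Dubai → Paris
Paris → Kyoto
Kyoto → Milan
Milan → Minsk
Minsk → Tokyo
Bern → Quito

Kigali → Bern → Lima → Dakar → Hanoi → Accra → Perth → Manila → Cairo → Oslo → Lagos → Doha → Delhi → Dubai → Paris → Kyoto → Milan → Minsk → Tokyo → Quito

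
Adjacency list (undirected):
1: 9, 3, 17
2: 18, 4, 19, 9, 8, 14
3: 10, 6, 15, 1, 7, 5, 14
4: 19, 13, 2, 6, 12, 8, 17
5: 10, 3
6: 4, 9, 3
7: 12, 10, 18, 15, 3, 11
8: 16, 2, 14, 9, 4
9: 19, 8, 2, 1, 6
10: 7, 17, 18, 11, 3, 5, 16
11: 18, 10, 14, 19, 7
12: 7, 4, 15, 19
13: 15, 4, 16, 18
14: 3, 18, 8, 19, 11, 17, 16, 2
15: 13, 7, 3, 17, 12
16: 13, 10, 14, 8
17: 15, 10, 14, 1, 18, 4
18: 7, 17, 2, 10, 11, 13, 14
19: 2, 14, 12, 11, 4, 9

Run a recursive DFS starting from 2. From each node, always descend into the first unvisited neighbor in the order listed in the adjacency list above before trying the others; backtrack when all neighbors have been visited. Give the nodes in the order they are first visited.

2, 18, 7, 12, 4, 19, 14, 3, 10, 17, 15, 13, 16, 8, 9, 1, 6, 11, 5

Visit 2
2 → 18
18 → 7
7 → 12
12 → 4
4 → 19
19 → 14
14 → 3
3 → 10
10 → 17
17 → 15
15 → 13
13 → 16
16 → 8
8 → 9
9 → 1
9 → 6
10 → 11
10 → 5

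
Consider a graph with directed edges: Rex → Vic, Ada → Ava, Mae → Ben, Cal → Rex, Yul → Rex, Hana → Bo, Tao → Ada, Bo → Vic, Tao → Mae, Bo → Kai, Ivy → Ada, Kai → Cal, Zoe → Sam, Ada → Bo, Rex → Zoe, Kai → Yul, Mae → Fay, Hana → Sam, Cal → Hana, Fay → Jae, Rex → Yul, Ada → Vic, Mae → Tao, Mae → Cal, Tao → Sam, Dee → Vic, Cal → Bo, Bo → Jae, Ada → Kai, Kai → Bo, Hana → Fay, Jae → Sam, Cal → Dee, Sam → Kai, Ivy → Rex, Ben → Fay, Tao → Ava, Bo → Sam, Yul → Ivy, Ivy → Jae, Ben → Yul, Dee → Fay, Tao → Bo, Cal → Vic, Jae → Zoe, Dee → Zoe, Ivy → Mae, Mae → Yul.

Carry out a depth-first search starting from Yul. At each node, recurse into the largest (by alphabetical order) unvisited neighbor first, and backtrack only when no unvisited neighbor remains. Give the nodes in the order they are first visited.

Visit Yul
Yul → Rex
Rex → Zoe
Zoe → Sam
Sam → Kai
Kai → Cal
Cal → Vic
Cal → Hana
Hana → Fay
Fay → Jae
Hana → Bo
Cal → Dee
Yul → Ivy
Ivy → Mae
Mae → Tao
Tao → Ava
Tao → Ada
Mae → Ben

Yul, Rex, Zoe, Sam, Kai, Cal, Vic, Hana, Fay, Jae, Bo, Dee, Ivy, Mae, Tao, Ava, Ada, Ben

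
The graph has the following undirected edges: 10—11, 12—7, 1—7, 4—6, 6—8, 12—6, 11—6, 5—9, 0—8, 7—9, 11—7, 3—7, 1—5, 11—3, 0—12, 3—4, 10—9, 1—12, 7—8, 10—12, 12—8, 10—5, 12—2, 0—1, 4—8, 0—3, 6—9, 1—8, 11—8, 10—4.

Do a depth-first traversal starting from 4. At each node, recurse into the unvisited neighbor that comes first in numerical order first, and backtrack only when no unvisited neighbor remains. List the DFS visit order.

4 -> 3 -> 0 -> 1 -> 5 -> 9 -> 6 -> 8 -> 7 -> 11 -> 10 -> 12 -> 2

Visit 4
4 → 3
3 → 0
0 → 1
1 → 5
5 → 9
9 → 6
6 → 8
8 → 7
7 → 11
11 → 10
10 → 12
12 → 2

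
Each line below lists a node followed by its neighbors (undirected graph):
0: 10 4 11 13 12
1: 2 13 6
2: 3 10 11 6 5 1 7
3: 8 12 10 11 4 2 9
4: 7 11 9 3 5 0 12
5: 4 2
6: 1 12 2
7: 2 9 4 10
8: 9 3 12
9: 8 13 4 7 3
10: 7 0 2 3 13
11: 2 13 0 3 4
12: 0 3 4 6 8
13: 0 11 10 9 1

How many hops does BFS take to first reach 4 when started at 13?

Level 0: 13
Level 1: 0, 1, 9, 10, 11
Level 2: 2, 3, 4, 6, 7, 8, 12
Level 3: 5
4 first appears at level 2.

2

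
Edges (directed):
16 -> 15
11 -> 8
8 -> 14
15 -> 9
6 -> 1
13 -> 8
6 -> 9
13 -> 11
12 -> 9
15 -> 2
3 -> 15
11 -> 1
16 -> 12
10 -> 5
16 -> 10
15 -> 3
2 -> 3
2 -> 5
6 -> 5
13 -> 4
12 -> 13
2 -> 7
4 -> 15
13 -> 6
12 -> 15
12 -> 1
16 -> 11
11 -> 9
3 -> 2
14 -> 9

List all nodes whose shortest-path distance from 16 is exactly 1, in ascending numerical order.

Level 0: 16
Level 1: 10, 11, 12, 15
Level 2: 1, 2, 3, 5, 8, 9, 13
Level 3: 4, 6, 7, 14

10, 11, 12, 15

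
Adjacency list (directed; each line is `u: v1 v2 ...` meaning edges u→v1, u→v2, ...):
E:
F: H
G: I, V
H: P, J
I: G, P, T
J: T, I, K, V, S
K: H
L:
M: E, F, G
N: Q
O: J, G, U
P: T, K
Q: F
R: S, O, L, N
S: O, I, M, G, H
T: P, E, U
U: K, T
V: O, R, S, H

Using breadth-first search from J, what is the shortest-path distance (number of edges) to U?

2

Level 0: J
Level 1: I, K, S, T, V
Level 2: E, G, H, M, O, P, R, U
Level 3: F, L, N
Level 4: Q
U first appears at level 2.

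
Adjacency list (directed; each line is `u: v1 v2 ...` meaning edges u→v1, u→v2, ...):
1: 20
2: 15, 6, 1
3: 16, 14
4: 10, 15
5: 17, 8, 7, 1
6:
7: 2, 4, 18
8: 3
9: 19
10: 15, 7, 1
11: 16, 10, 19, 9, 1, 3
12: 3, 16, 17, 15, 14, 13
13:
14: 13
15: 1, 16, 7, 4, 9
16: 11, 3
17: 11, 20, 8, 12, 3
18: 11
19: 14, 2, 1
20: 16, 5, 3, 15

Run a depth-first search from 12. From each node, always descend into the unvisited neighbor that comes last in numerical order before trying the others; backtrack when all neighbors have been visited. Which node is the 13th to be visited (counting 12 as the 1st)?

Visit 12
12 → 17
17 → 20
20 → 16
16 → 11
11 → 19
19 → 14
14 → 13
19 → 2
2 → 15
15 → 9
15 → 7
7 → 18
7 → 4
4 → 10
10 → 1
2 → 6
11 → 3
20 → 5
5 → 8

Visit order: 12, 17, 20, 16, 11, 19, 14, 13, 2, 15, 9, 7, 18, 4, 10, 1, 6, 3, 5, 8

18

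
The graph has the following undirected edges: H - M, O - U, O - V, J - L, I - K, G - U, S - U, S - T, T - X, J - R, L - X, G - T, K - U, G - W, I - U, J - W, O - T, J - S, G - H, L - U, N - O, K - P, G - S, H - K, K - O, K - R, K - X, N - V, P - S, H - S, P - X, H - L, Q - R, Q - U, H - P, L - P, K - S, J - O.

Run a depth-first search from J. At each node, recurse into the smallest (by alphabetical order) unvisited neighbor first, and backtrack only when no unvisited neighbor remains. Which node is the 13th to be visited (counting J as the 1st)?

X

Visit J
J → L
L → H
H → G
G → S
S → K
K → I
I → U
U → O
O → N
N → V
O → T
T → X
X → P
U → Q
Q → R
G → W
H → M

Visit order: J, L, H, G, S, K, I, U, O, N, V, T, X, P, Q, R, W, M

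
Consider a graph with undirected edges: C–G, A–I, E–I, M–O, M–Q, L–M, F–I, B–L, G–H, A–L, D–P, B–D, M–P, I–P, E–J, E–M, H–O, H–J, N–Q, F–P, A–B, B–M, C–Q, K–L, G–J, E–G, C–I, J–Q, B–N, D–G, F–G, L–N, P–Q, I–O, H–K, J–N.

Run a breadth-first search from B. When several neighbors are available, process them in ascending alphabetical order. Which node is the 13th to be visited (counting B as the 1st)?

Visit B; enqueue A, D, L, M, N → queue [A, D, L, M, N]
Visit A; enqueue I → queue [D, L, M, N, I]
Visit D; enqueue G, P → queue [L, M, N, I, G, P]
Visit L; enqueue K → queue [M, N, I, G, P, K]
Visit M; enqueue E, O, Q → queue [N, I, G, P, K, E, O, Q]
Visit N; enqueue J → queue [I, G, P, K, E, O, Q, J]
Visit I; enqueue C, F → queue [G, P, K, E, O, Q, J, C, F]
Visit G; enqueue H → queue [P, K, E, O, Q, J, C, F, H]
Visit P → queue [K, E, O, Q, J, C, F, H]
Visit K → queue [E, O, Q, J, C, F, H]
Visit E → queue [O, Q, J, C, F, H]
Visit O → queue [Q, J, C, F, H]
Visit Q → queue [J, C, F, H]
Visit J → queue [C, F, H]
Visit C → queue [F, H]
Visit F → queue [H]
Visit H → queue []

Visit order: B, A, D, L, M, N, I, G, P, K, E, O, Q, J, C, F, H

Q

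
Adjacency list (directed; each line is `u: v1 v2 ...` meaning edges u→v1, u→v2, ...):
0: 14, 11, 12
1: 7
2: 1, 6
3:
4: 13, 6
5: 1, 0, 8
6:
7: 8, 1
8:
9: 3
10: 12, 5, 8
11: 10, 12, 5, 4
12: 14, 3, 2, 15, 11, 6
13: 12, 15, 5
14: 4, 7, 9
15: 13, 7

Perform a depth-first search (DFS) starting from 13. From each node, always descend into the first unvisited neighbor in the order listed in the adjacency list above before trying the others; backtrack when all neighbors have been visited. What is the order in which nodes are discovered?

13 -> 12 -> 14 -> 4 -> 6 -> 7 -> 8 -> 1 -> 9 -> 3 -> 2 -> 15 -> 11 -> 10 -> 5 -> 0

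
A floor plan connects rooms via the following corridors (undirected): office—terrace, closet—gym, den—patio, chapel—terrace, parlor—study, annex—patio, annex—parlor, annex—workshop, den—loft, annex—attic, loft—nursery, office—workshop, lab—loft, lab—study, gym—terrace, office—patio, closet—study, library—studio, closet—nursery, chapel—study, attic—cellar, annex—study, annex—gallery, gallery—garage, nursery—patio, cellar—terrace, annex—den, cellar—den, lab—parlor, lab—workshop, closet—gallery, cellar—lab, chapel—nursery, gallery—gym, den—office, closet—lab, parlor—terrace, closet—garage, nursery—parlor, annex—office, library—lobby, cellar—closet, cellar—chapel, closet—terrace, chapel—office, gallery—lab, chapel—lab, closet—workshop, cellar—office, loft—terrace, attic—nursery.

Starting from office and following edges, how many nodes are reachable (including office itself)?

18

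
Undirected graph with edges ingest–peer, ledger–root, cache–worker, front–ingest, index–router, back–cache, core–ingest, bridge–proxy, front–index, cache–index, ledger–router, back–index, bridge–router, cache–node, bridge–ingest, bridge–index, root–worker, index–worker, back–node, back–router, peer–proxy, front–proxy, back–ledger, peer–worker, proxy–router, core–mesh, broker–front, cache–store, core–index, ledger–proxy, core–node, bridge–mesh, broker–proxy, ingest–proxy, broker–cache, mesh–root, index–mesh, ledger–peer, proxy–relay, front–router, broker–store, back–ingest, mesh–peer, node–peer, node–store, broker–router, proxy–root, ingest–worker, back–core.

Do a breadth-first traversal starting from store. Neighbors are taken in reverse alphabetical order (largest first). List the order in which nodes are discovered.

store -> node -> cache -> broker -> peer -> core -> back -> worker -> index -> router -> proxy -> front -> mesh -> ledger -> ingest -> root -> bridge -> relay

Visit store; enqueue node, cache, broker → queue [node, cache, broker]
Visit node; enqueue peer, core, back → queue [cache, broker, peer, core, back]
Visit cache; enqueue worker, index → queue [broker, peer, core, back, worker, index]
Visit broker; enqueue router, proxy, front → queue [peer, core, back, worker, index, router, proxy, front]
Visit peer; enqueue mesh, ledger, ingest → queue [core, back, worker, index, router, proxy, front, mesh, ledger, ingest]
Visit core → queue [back, worker, index, router, proxy, front, mesh, ledger, ingest]
Visit back → queue [worker, index, router, proxy, front, mesh, ledger, ingest]
Visit worker; enqueue root → queue [index, router, proxy, front, mesh, ledger, ingest, root]
Visit index; enqueue bridge → queue [router, proxy, front, mesh, ledger, ingest, root, bridge]
Visit router → queue [proxy, front, mesh, ledger, ingest, root, bridge]
Visit proxy; enqueue relay → queue [front, mesh, ledger, ingest, root, bridge, relay]
Visit front → queue [mesh, ledger, ingest, root, bridge, relay]
Visit mesh → queue [ledger, ingest, root, bridge, relay]
Visit ledger → queue [ingest, root, bridge, relay]
Visit ingest → queue [root, bridge, relay]
Visit root → queue [bridge, relay]
Visit bridge → queue [relay]
Visit relay → queue []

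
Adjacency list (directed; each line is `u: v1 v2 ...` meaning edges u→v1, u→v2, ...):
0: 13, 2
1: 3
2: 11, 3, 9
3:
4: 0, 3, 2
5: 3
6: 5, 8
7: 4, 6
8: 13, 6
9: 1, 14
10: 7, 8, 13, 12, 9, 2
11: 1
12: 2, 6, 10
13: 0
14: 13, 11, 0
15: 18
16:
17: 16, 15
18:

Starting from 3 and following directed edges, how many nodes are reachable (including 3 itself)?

1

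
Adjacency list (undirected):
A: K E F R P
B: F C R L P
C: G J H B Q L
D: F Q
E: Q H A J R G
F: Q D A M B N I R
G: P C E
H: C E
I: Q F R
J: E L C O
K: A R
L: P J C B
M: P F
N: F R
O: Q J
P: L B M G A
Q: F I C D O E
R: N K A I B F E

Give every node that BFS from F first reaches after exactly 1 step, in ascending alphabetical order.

A, B, D, I, M, N, Q, R

Level 0: F
Level 1: A, B, D, I, M, N, Q, R
Level 2: C, E, K, L, O, P
Level 3: G, H, J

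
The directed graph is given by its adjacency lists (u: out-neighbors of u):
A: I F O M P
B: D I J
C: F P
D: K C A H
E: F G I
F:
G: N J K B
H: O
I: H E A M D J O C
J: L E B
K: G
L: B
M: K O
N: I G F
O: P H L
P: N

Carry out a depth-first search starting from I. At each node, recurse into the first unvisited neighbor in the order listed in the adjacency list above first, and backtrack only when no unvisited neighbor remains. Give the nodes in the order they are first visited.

Visit I
I → H
H → O
O → P
P → N
N → G
G → J
J → L
L → B
B → D
D → K
D → C
C → F
D → A
A → M
J → E

I H O P N G J L B D K C F A M E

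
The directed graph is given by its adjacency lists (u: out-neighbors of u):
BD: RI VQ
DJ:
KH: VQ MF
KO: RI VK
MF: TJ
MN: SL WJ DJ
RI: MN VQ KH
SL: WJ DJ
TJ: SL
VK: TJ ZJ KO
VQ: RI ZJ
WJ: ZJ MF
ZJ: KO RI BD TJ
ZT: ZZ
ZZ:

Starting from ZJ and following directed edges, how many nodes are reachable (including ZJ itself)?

13

BFS from ZJ visits: ZJ, BD, KO, RI, TJ, VQ, VK, KH, MN, SL, MF, DJ, WJ
Reachable nodes: 13 of 15 total.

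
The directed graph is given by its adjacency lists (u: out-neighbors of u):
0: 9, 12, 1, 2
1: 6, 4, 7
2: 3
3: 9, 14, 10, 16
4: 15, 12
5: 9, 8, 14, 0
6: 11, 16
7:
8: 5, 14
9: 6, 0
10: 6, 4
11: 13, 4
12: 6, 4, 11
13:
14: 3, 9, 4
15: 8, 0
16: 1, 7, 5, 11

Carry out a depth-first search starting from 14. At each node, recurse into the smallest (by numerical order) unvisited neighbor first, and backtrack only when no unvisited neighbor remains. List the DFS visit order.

Visit 14
14 → 3
3 → 9
9 → 0
0 → 1
1 → 4
4 → 12
12 → 6
6 → 11
11 → 13
6 → 16
16 → 5
5 → 8
16 → 7
4 → 15
0 → 2
3 → 10

14 → 3 → 9 → 0 → 1 → 4 → 12 → 6 → 11 → 13 → 16 → 5 → 8 → 7 → 15 → 2 → 10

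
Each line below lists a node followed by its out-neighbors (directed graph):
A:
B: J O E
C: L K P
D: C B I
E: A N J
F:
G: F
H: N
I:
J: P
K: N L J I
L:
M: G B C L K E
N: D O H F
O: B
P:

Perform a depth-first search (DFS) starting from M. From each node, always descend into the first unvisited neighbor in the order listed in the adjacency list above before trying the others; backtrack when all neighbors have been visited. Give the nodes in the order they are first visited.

Visit M
M → G
G → F
M → B
B → J
J → P
B → O
B → E
E → A
E → N
N → D
D → C
C → L
C → K
K → I
N → H

M -> G -> F -> B -> J -> P -> O -> E -> A -> N -> D -> C -> L -> K -> I -> H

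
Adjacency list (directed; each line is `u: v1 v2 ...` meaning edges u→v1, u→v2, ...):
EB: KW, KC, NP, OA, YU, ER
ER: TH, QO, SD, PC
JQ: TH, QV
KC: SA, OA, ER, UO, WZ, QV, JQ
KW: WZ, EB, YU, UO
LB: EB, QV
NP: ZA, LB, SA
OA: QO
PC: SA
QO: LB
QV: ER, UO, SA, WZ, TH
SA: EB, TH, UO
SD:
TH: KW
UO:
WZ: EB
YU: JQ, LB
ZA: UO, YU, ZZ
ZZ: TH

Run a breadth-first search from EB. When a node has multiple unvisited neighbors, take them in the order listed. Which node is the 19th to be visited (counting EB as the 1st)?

ZZ

Visit EB; enqueue KW, KC, NP, OA, YU, ER → queue [KW, KC, NP, OA, YU, ER]
Visit KW; enqueue WZ, UO → queue [KC, NP, OA, YU, ER, WZ, UO]
Visit KC; enqueue SA, QV, JQ → queue [NP, OA, YU, ER, WZ, UO, SA, QV, JQ]
Visit NP; enqueue ZA, LB → queue [OA, YU, ER, WZ, UO, SA, QV, JQ, ZA, LB]
Visit OA; enqueue QO → queue [YU, ER, WZ, UO, SA, QV, JQ, ZA, LB, QO]
Visit YU → queue [ER, WZ, UO, SA, QV, JQ, ZA, LB, QO]
Visit ER; enqueue TH, SD, PC → queue [WZ, UO, SA, QV, JQ, ZA, LB, QO, TH, SD, PC]
Visit WZ → queue [UO, SA, QV, JQ, ZA, LB, QO, TH, SD, PC]
Visit UO → queue [SA, QV, JQ, ZA, LB, QO, TH, SD, PC]
Visit SA → queue [QV, JQ, ZA, LB, QO, TH, SD, PC]
Visit QV → queue [JQ, ZA, LB, QO, TH, SD, PC]
Visit JQ → queue [ZA, LB, QO, TH, SD, PC]
Visit ZA; enqueue ZZ → queue [LB, QO, TH, SD, PC, ZZ]
Visit LB → queue [QO, TH, SD, PC, ZZ]
Visit QO → queue [TH, SD, PC, ZZ]
Visit TH → queue [SD, PC, ZZ]
Visit SD → queue [PC, ZZ]
Visit PC → queue [ZZ]
Visit ZZ → queue []

Visit order: EB, KW, KC, NP, OA, YU, ER, WZ, UO, SA, QV, JQ, ZA, LB, QO, TH, SD, PC, ZZ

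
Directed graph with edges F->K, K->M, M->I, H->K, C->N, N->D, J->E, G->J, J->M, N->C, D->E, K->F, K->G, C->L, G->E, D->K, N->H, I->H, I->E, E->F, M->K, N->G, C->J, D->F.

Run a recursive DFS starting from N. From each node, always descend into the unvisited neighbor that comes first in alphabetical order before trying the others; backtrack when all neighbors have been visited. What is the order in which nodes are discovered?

Visit N
N → C
C → J
J → E
E → F
F → K
K → G
K → M
M → I
I → H
C → L
N → D

N, C, J, E, F, K, G, M, I, H, L, D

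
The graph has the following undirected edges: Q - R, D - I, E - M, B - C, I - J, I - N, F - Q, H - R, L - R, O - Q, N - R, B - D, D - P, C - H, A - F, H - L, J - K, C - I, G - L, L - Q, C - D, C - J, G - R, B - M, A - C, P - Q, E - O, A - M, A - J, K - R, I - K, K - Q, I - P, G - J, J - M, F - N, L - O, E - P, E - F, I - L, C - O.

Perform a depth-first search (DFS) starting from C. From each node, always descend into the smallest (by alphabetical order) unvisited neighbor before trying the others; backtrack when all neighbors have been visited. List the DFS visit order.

C, A, F, E, M, B, D, I, J, G, L, H, R, K, Q, O, P, N

Visit C
C → A
A → F
F → E
E → M
M → B
B → D
D → I
I → J
J → G
G → L
L → H
H → R
R → K
K → Q
Q → O
Q → P
R → N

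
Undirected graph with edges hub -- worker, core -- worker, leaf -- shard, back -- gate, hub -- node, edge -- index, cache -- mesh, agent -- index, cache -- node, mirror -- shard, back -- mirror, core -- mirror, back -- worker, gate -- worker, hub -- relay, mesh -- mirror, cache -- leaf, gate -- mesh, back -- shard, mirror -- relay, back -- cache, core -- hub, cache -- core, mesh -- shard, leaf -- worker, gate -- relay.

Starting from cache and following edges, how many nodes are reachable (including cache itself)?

12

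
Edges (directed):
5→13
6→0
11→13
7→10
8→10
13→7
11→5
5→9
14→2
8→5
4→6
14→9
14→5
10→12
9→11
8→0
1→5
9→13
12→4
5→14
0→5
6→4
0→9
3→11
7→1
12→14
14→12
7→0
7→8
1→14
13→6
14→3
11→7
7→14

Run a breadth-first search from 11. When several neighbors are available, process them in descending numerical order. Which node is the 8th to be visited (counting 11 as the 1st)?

8

Visit 11; enqueue 13, 7, 5 → queue [13, 7, 5]
Visit 13; enqueue 6 → queue [7, 5, 6]
Visit 7; enqueue 14, 10, 8, 1, 0 → queue [5, 6, 14, 10, 8, 1, 0]
Visit 5; enqueue 9 → queue [6, 14, 10, 8, 1, 0, 9]
Visit 6; enqueue 4 → queue [14, 10, 8, 1, 0, 9, 4]
Visit 14; enqueue 12, 3, 2 → queue [10, 8, 1, 0, 9, 4, 12, 3, 2]
Visit 10 → queue [8, 1, 0, 9, 4, 12, 3, 2]
Visit 8 → queue [1, 0, 9, 4, 12, 3, 2]
Visit 1 → queue [0, 9, 4, 12, 3, 2]
Visit 0 → queue [9, 4, 12, 3, 2]
Visit 9 → queue [4, 12, 3, 2]
Visit 4 → queue [12, 3, 2]
Visit 12 → queue [3, 2]
Visit 3 → queue [2]
Visit 2 → queue []

Visit order: 11, 13, 7, 5, 6, 14, 10, 8, 1, 0, 9, 4, 12, 3, 2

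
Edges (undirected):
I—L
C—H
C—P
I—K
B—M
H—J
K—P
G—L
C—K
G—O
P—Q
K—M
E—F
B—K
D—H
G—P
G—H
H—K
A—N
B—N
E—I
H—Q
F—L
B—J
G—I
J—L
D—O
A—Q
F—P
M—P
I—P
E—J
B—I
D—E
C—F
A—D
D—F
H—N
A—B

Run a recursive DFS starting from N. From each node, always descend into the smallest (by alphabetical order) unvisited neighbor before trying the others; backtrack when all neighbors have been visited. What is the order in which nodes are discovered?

N, A, B, I, E, D, F, C, H, G, L, J, O, P, K, M, Q

Visit N
N → A
A → B
B → I
I → E
E → D
D → F
F → C
C → H
H → G
G → L
L → J
G → O
G → P
P → K
K → M
P → Q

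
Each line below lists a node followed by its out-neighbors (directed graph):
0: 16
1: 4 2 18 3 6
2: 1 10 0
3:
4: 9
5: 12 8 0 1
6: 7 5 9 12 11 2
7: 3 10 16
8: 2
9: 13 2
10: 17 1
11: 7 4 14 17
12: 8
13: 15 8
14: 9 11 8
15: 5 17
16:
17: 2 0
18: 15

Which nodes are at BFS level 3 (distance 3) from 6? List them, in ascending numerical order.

Level 0: 6
Level 1: 2, 5, 7, 9, 11, 12
Level 2: 0, 1, 3, 4, 8, 10, 13, 14, 16, 17
Level 3: 15, 18

15, 18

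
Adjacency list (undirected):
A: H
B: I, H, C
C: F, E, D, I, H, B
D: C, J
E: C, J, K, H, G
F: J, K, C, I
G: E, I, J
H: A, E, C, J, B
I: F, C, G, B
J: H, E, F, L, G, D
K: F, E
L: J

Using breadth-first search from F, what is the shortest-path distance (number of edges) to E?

2

Level 0: F
Level 1: C, I, J, K
Level 2: B, D, E, G, H, L
Level 3: A
E first appears at level 2.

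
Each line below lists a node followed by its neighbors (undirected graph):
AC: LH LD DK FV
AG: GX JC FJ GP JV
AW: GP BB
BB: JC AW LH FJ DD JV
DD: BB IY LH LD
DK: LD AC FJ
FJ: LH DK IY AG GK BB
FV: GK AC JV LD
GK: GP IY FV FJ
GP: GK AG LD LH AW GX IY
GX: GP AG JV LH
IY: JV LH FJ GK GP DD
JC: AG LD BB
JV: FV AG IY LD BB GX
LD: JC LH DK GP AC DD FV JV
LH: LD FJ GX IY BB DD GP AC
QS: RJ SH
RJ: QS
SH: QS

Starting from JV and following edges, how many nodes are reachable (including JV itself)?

BFS from JV visits: JV, AG, BB, FV, GX, IY, LD, FJ, GP, JC, AW, DD, LH, AC, GK, DK
Reachable nodes: 16 of 19 total.

16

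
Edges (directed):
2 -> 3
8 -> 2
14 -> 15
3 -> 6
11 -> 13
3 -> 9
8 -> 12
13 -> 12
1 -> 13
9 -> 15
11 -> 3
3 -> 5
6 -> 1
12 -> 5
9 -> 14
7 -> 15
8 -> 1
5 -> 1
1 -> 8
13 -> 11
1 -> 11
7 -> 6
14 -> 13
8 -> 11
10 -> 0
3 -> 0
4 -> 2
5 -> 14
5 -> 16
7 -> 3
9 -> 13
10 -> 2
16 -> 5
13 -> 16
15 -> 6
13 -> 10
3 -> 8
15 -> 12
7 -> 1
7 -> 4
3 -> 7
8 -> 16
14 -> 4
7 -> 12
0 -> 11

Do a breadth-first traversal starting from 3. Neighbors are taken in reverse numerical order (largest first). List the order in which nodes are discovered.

Visit 3; enqueue 9, 8, 7, 6, 5, 0 → queue [9, 8, 7, 6, 5, 0]
Visit 9; enqueue 15, 14, 13 → queue [8, 7, 6, 5, 0, 15, 14, 13]
Visit 8; enqueue 16, 12, 11, 2, 1 → queue [7, 6, 5, 0, 15, 14, 13, 16, 12, 11, 2, 1]
Visit 7; enqueue 4 → queue [6, 5, 0, 15, 14, 13, 16, 12, 11, 2, 1, 4]
Visit 6 → queue [5, 0, 15, 14, 13, 16, 12, 11, 2, 1, 4]
Visit 5 → queue [0, 15, 14, 13, 16, 12, 11, 2, 1, 4]
Visit 0 → queue [15, 14, 13, 16, 12, 11, 2, 1, 4]
Visit 15 → queue [14, 13, 16, 12, 11, 2, 1, 4]
Visit 14 → queue [13, 16, 12, 11, 2, 1, 4]
Visit 13; enqueue 10 → queue [16, 12, 11, 2, 1, 4, 10]
Visit 16 → queue [12, 11, 2, 1, 4, 10]
Visit 12 → queue [11, 2, 1, 4, 10]
Visit 11 → queue [2, 1, 4, 10]
Visit 2 → queue [1, 4, 10]
Visit 1 → queue [4, 10]
Visit 4 → queue [10]
Visit 10 → queue []

3 9 8 7 6 5 0 15 14 13 16 12 11 2 1 4 10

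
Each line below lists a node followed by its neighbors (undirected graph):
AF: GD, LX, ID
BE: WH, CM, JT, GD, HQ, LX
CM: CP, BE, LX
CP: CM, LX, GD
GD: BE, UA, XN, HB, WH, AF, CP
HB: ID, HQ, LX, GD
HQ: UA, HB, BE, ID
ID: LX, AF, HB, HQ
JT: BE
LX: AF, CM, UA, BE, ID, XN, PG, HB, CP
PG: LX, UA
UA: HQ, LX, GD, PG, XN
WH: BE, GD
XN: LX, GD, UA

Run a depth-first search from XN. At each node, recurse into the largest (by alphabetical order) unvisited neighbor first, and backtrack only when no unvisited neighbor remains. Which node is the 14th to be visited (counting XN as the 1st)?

AF

Visit XN
XN → UA
UA → PG
PG → LX
LX → ID
ID → HQ
HQ → HB
HB → GD
GD → WH
WH → BE
BE → JT
BE → CM
CM → CP
GD → AF

Visit order: XN, UA, PG, LX, ID, HQ, HB, GD, WH, BE, JT, CM, CP, AF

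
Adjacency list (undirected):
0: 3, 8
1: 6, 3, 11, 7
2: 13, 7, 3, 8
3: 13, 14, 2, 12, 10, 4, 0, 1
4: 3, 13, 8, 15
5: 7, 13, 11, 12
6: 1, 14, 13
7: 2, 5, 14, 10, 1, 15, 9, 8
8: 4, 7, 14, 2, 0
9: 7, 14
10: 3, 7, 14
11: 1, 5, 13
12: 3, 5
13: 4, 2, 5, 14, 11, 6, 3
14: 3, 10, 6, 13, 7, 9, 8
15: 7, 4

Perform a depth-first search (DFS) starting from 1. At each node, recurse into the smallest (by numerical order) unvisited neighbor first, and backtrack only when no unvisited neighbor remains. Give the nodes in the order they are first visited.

Visit 1
1 → 3
3 → 0
0 → 8
8 → 2
2 → 7
7 → 5
5 → 11
11 → 13
13 → 4
4 → 15
13 → 6
6 → 14
14 → 9
14 → 10
5 → 12

1, 3, 0, 8, 2, 7, 5, 11, 13, 4, 15, 6, 14, 9, 10, 12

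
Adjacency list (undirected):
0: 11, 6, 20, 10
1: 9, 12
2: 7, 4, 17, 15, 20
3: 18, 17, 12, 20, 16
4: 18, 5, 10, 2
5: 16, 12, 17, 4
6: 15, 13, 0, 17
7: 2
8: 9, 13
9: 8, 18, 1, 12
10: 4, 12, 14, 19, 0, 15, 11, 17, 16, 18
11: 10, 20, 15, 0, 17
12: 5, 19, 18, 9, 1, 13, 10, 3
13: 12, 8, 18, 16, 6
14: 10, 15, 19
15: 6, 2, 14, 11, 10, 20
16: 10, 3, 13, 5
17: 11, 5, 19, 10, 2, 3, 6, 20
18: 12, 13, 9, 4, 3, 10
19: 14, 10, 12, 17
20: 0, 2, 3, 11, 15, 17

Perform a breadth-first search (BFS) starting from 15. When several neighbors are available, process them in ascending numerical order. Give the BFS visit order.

15, 2, 6, 10, 11, 14, 20, 4, 7, 17, 0, 13, 12, 16, 18, 19, 3, 5, 8, 1, 9

Visit 15; enqueue 2, 6, 10, 11, 14, 20 → queue [2, 6, 10, 11, 14, 20]
Visit 2; enqueue 4, 7, 17 → queue [6, 10, 11, 14, 20, 4, 7, 17]
Visit 6; enqueue 0, 13 → queue [10, 11, 14, 20, 4, 7, 17, 0, 13]
Visit 10; enqueue 12, 16, 18, 19 → queue [11, 14, 20, 4, 7, 17, 0, 13, 12, 16, 18, 19]
Visit 11 → queue [14, 20, 4, 7, 17, 0, 13, 12, 16, 18, 19]
Visit 14 → queue [20, 4, 7, 17, 0, 13, 12, 16, 18, 19]
Visit 20; enqueue 3 → queue [4, 7, 17, 0, 13, 12, 16, 18, 19, 3]
Visit 4; enqueue 5 → queue [7, 17, 0, 13, 12, 16, 18, 19, 3, 5]
Visit 7 → queue [17, 0, 13, 12, 16, 18, 19, 3, 5]
Visit 17 → queue [0, 13, 12, 16, 18, 19, 3, 5]
Visit 0 → queue [13, 12, 16, 18, 19, 3, 5]
Visit 13; enqueue 8 → queue [12, 16, 18, 19, 3, 5, 8]
Visit 12; enqueue 1, 9 → queue [16, 18, 19, 3, 5, 8, 1, 9]
Visit 16 → queue [18, 19, 3, 5, 8, 1, 9]
Visit 18 → queue [19, 3, 5, 8, 1, 9]
Visit 19 → queue [3, 5, 8, 1, 9]
Visit 3 → queue [5, 8, 1, 9]
Visit 5 → queue [8, 1, 9]
Visit 8 → queue [1, 9]
Visit 1 → queue [9]
Visit 9 → queue []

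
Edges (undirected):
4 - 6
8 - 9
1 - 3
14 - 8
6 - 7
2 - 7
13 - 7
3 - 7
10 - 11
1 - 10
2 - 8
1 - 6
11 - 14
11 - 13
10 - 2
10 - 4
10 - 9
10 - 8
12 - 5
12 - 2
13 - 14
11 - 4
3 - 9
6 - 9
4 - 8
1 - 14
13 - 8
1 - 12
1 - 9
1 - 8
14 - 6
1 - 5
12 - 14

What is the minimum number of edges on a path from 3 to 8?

Level 0: 3
Level 1: 1, 7, 9
Level 2: 2, 5, 6, 8, 10, 12, 13, 14
Level 3: 4, 11
8 first appears at level 2.

2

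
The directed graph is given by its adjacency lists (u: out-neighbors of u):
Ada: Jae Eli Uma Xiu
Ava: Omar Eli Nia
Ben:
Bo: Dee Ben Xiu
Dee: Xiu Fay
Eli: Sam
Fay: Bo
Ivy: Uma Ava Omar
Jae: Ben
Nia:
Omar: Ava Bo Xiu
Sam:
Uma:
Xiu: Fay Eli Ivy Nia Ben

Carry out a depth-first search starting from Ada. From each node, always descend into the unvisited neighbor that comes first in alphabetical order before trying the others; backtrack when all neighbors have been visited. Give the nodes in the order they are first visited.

Visit Ada
Ada → Eli
Eli → Sam
Ada → Jae
Jae → Ben
Ada → Uma
Ada → Xiu
Xiu → Fay
Fay → Bo
Bo → Dee
Xiu → Ivy
Ivy → Ava
Ava → Nia
Ava → Omar

Ada, Eli, Sam, Jae, Ben, Uma, Xiu, Fay, Bo, Dee, Ivy, Ava, Nia, Omar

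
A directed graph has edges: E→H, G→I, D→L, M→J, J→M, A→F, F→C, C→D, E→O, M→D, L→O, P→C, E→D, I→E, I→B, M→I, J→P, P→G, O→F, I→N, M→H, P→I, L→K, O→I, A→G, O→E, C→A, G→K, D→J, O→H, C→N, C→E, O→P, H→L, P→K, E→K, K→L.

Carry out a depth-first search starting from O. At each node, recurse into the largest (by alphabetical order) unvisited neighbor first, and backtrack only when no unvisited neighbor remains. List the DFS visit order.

Visit O
O → P
P → K
K → L
P → I
I → N
I → E
E → H
E → D
D → J
J → M
I → B
P → G
P → C
C → A
A → F

O, P, K, L, I, N, E, H, D, J, M, B, G, C, A, F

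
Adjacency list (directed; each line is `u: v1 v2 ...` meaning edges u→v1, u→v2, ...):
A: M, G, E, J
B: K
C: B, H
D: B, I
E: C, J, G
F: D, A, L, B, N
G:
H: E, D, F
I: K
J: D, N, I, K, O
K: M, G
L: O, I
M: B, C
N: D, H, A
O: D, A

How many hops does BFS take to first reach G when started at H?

2

Level 0: H
Level 1: D, E, F
Level 2: A, B, C, G, I, J, L, N
Level 3: K, M, O
G first appears at level 2.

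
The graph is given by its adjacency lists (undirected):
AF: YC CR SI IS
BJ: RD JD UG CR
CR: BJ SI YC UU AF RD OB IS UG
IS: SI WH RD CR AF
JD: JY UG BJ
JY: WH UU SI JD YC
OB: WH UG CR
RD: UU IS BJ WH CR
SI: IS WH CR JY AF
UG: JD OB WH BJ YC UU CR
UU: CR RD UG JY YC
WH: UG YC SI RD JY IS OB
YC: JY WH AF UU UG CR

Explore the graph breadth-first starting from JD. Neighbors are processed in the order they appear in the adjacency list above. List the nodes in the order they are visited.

JD, JY, UG, BJ, WH, UU, SI, YC, OB, CR, RD, IS, AF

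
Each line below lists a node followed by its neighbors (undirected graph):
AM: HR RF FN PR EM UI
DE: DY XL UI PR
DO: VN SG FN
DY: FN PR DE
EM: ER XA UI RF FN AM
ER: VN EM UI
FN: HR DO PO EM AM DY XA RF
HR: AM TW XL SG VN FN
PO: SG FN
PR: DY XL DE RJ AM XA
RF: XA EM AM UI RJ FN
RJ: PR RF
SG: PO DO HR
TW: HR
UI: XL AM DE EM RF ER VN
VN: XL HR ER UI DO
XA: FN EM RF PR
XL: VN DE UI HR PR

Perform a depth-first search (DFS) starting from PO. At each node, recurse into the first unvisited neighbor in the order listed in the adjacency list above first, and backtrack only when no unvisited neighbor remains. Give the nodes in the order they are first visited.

PO SG DO VN XL DE DY FN HR AM RF XA EM ER UI PR RJ TW

Visit PO
PO → SG
SG → DO
DO → VN
VN → XL
XL → DE
DE → DY
DY → FN
FN → HR
HR → AM
AM → RF
RF → XA
XA → EM
EM → ER
ER → UI
XA → PR
PR → RJ
HR → TW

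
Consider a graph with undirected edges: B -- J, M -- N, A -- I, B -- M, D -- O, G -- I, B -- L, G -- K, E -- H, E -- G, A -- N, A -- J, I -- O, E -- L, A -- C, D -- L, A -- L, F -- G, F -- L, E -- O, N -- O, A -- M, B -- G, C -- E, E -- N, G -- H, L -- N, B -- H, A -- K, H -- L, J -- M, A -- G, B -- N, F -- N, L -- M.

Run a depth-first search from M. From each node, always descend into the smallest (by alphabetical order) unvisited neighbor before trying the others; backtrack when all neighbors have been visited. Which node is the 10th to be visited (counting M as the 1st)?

Visit M
M → A
A → C
C → E
E → G
G → B
B → H
H → L
L → D
D → O
O → I
O → N
N → F
B → J
G → K

Visit order: M, A, C, E, G, B, H, L, D, O, I, N, F, J, K

O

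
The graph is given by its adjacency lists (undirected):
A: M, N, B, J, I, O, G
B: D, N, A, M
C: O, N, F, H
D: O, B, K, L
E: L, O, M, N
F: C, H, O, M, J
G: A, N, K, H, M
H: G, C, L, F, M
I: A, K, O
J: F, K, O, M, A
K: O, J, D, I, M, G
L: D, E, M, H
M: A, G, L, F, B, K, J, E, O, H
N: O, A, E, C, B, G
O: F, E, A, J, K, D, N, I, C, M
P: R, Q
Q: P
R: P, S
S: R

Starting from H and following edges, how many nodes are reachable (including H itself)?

BFS from H visits: H, G, C, L, F, M, A, N, K, O, D, E, J, B, I
Reachable nodes: 15 of 19 total.

15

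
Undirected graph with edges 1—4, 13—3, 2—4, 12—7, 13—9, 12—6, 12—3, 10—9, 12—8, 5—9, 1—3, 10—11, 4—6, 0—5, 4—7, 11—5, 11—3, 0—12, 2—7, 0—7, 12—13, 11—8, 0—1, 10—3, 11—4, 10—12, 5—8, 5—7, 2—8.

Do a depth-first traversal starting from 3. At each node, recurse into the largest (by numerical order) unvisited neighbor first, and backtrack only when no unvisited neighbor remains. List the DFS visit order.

3 -> 13 -> 12 -> 10 -> 11 -> 8 -> 5 -> 9 -> 7 -> 4 -> 6 -> 2 -> 1 -> 0

Visit 3
3 → 13
13 → 12
12 → 10
10 → 11
11 → 8
8 → 5
5 → 9
5 → 7
7 → 4
4 → 6
4 → 2
4 → 1
1 → 0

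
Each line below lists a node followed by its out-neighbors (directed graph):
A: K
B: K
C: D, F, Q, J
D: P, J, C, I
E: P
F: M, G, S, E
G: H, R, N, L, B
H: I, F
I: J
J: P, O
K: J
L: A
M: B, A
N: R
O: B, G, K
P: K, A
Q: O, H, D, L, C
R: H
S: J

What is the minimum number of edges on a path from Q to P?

2

Level 0: Q
Level 1: C, D, H, L, O
Level 2: A, B, F, G, I, J, K, P
Level 3: E, M, N, R, S
P first appears at level 2.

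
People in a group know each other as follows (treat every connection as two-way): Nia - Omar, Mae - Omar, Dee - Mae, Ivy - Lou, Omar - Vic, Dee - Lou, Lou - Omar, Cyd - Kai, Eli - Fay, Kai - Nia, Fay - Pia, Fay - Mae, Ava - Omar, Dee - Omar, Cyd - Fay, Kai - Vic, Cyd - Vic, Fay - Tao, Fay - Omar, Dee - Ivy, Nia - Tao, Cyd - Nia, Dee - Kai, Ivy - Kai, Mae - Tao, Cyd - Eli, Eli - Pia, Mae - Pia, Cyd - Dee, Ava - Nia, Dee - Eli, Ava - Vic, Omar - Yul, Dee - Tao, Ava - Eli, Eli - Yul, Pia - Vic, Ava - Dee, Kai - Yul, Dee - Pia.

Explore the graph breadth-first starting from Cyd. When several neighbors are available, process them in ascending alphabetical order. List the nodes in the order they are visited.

Visit Cyd; enqueue Dee, Eli, Fay, Kai, Nia, Vic → queue [Dee, Eli, Fay, Kai, Nia, Vic]
Visit Dee; enqueue Ava, Ivy, Lou, Mae, Omar, Pia, Tao → queue [Eli, Fay, Kai, Nia, Vic, Ava, Ivy, Lou, Mae, Omar, Pia, Tao]
Visit Eli; enqueue Yul → queue [Fay, Kai, Nia, Vic, Ava, Ivy, Lou, Mae, Omar, Pia, Tao, Yul]
Visit Fay → queue [Kai, Nia, Vic, Ava, Ivy, Lou, Mae, Omar, Pia, Tao, Yul]
Visit Kai → queue [Nia, Vic, Ava, Ivy, Lou, Mae, Omar, Pia, Tao, Yul]
Visit Nia → queue [Vic, Ava, Ivy, Lou, Mae, Omar, Pia, Tao, Yul]
Visit Vic → queue [Ava, Ivy, Lou, Mae, Omar, Pia, Tao, Yul]
Visit Ava → queue [Ivy, Lou, Mae, Omar, Pia, Tao, Yul]
Visit Ivy → queue [Lou, Mae, Omar, Pia, Tao, Yul]
Visit Lou → queue [Mae, Omar, Pia, Tao, Yul]
Visit Mae → queue [Omar, Pia, Tao, Yul]
Visit Omar → queue [Pia, Tao, Yul]
Visit Pia → queue [Tao, Yul]
Visit Tao → queue [Yul]
Visit Yul → queue []

Cyd -> Dee -> Eli -> Fay -> Kai -> Nia -> Vic -> Ava -> Ivy -> Lou -> Mae -> Omar -> Pia -> Tao -> Yul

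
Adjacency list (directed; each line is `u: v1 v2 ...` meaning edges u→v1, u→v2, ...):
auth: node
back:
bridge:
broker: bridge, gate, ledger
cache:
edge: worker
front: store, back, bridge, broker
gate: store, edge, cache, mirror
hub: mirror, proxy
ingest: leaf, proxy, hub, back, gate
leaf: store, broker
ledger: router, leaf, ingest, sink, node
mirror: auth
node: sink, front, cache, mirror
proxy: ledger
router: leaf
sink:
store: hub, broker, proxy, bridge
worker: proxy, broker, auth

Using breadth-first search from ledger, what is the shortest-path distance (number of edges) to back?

2

Level 0: ledger
Level 1: ingest, leaf, node, router, sink
Level 2: back, broker, cache, front, gate, hub, mirror, proxy, store
Level 3: auth, bridge, edge
Level 4: worker
back first appears at level 2.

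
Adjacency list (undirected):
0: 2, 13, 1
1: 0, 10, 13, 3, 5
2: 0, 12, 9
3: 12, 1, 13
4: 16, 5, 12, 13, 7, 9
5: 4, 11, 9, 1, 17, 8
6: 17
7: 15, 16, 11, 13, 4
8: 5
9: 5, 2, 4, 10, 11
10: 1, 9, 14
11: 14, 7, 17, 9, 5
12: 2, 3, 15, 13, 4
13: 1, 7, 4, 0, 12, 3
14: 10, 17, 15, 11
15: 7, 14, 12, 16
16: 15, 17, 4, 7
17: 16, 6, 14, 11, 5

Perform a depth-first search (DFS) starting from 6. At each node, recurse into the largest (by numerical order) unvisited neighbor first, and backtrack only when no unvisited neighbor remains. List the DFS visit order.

6 -> 17 -> 16 -> 15 -> 14 -> 11 -> 9 -> 10 -> 1 -> 13 -> 12 -> 4 -> 7 -> 5 -> 8 -> 3 -> 2 -> 0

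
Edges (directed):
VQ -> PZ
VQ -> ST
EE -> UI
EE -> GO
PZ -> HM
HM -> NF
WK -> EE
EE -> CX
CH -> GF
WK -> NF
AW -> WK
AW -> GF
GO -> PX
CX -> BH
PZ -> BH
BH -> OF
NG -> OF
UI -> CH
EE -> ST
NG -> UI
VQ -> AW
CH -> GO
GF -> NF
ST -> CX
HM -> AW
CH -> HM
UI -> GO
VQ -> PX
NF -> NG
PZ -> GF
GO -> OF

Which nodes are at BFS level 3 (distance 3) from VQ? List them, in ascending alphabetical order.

EE, NF, OF

Level 0: VQ
Level 1: AW, PX, PZ, ST
Level 2: BH, CX, GF, HM, WK
Level 3: EE, NF, OF
Level 4: GO, NG, UI
Level 5: CH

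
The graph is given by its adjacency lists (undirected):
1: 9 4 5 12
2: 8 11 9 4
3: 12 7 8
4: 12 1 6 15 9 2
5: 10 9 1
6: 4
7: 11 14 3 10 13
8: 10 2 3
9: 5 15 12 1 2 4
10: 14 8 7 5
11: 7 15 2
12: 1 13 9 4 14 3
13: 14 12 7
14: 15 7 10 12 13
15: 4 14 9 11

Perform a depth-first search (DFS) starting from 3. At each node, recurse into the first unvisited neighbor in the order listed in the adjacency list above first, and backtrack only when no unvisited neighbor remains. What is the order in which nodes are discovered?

3 -> 12 -> 1 -> 9 -> 5 -> 10 -> 14 -> 15 -> 4 -> 6 -> 2 -> 8 -> 11 -> 7 -> 13

Visit 3
3 → 12
12 → 1
1 → 9
9 → 5
5 → 10
10 → 14
14 → 15
15 → 4
4 → 6
4 → 2
2 → 8
2 → 11
11 → 7
7 → 13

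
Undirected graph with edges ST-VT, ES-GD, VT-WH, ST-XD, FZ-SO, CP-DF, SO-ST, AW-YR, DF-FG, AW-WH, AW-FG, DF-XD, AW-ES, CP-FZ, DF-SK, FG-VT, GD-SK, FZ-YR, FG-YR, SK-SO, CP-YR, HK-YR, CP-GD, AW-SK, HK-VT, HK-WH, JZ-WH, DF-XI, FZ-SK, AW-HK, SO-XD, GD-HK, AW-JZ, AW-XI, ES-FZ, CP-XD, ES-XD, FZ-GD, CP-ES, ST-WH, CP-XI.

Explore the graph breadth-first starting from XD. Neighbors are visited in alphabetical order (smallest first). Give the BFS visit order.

XD, CP, DF, ES, SO, ST, FZ, GD, XI, YR, FG, SK, AW, VT, WH, HK, JZ

Visit XD; enqueue CP, DF, ES, SO, ST → queue [CP, DF, ES, SO, ST]
Visit CP; enqueue FZ, GD, XI, YR → queue [DF, ES, SO, ST, FZ, GD, XI, YR]
Visit DF; enqueue FG, SK → queue [ES, SO, ST, FZ, GD, XI, YR, FG, SK]
Visit ES; enqueue AW → queue [SO, ST, FZ, GD, XI, YR, FG, SK, AW]
Visit SO → queue [ST, FZ, GD, XI, YR, FG, SK, AW]
Visit ST; enqueue VT, WH → queue [FZ, GD, XI, YR, FG, SK, AW, VT, WH]
Visit FZ → queue [GD, XI, YR, FG, SK, AW, VT, WH]
Visit GD; enqueue HK → queue [XI, YR, FG, SK, AW, VT, WH, HK]
Visit XI → queue [YR, FG, SK, AW, VT, WH, HK]
Visit YR → queue [FG, SK, AW, VT, WH, HK]
Visit FG → queue [SK, AW, VT, WH, HK]
Visit SK → queue [AW, VT, WH, HK]
Visit AW; enqueue JZ → queue [VT, WH, HK, JZ]
Visit VT → queue [WH, HK, JZ]
Visit WH → queue [HK, JZ]
Visit HK → queue [JZ]
Visit JZ → queue []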